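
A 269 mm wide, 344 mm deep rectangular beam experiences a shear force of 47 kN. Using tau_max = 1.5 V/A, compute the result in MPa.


A = b * h = 269 * 344 = 92536 mm^2
V = 47 kN = 47000.0 N
tau_max = 1.5 * V / A = 1.5 * 47000.0 / 92536
= 0.7619 MPa

0.7619 MPa


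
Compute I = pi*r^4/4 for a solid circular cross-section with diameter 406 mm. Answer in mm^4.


r = d / 2 = 406 / 2 = 203.0 mm
I = pi * r^4 / 4 = pi * 203.0^4 / 4
= 1333748773.37 mm^4

1333748773.37 mm^4


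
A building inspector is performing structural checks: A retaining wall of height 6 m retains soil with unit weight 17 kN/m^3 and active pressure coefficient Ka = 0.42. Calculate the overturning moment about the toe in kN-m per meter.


Pa = 0.5 * Ka * gamma * H^2
= 0.5 * 0.42 * 17 * 6^2
= 128.52 kN/m
Arm = H / 3 = 6 / 3 = 2.0 m
Mo = Pa * arm = Pa * H / 3 = 128.52 * 6 / 3 = 257.04 kN-m/m

257.04 kN-m/m


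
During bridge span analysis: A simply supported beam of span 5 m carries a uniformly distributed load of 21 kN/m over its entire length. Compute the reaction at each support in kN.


Total load = w * L = 21 * 5 = 105 kN
By symmetry, each reaction R = total / 2 = 105 / 2 = 52.5 kN

52.5 kN


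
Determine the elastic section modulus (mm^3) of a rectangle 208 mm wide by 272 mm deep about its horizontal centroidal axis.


S = b * h^2 / 6
= 208 * 272^2 / 6
= 208 * 73984 / 6
= 2564778.67 mm^3

2564778.67 mm^3


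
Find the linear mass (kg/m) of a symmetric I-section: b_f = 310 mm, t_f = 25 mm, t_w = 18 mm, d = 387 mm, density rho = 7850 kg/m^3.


A_flanges = 2 * 310 * 25 = 15500 mm^2
A_web = (387 - 2 * 25) * 18 = 6066 mm^2
A_total = 15500 + 6066 = 21566 mm^2 = 0.021566 m^2
Weight = rho * A = 7850 * 0.021566 = 169.2931 kg/m

169.2931 kg/m


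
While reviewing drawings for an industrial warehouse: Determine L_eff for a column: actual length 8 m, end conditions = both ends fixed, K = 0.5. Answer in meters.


L_eff = K * L
= 0.5 * 8
= 4.0 m

4.0 m


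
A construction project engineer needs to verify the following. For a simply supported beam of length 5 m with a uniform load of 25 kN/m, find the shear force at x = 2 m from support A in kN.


R_A = w * L / 2 = 25 * 5 / 2 = 62.5 kN
V(x) = R_A - w * x = 62.5 - 25 * 2
= 12.5 kN

12.5 kN


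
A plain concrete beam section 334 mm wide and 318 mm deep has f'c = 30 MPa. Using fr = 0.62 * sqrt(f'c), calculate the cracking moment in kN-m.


fr = 0.62 * sqrt(30) = 0.62 * 5.4772 = 3.3959 MPa
I = 334 * 318^3 / 12 = 895048524.0 mm^4
y_t = 159.0 mm
M_cr = fr * I / y_t = 3.3959 * 895048524.0 / 159.0 N-mm
= 19.1162 kN-m

19.1162 kN-m


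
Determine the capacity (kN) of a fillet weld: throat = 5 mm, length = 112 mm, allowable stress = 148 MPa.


Strength = throat * length * allowable stress
= 5 * 112 * 148 N
= 82880 N
= 82.88 kN

82.88 kN


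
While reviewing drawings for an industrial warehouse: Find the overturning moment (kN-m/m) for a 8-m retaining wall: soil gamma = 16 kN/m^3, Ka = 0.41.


Pa = 0.5 * Ka * gamma * H^2
= 0.5 * 0.41 * 16 * 8^2
= 209.92 kN/m
Arm = H / 3 = 8 / 3 = 2.6667 m
Mo = Pa * arm = Pa * H / 3 = 209.92 * 8 / 3 = 559.7867 kN-m/m

559.7867 kN-m/m


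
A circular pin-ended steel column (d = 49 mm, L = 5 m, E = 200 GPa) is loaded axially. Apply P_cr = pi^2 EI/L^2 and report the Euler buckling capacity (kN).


I = pi * d^4 / 64 = 282979.01 mm^4
L = 5000.0 mm
P_cr = pi^2 * E * I / L^2
= 9.8696 * 200000.0 * 282979.01 / 5000.0^2
= 22343.13 N = 22.3431 kN

22.3431 kN


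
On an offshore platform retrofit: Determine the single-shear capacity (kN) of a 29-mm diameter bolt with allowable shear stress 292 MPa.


A = pi * d^2 / 4 = pi * 29^2 / 4 = 660.5199 mm^2
V = f_v * A / 1000 = 292 * 660.5199 / 1000
= 192.8718 kN

192.8718 kN


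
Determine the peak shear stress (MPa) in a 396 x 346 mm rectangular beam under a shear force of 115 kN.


A = b * h = 396 * 346 = 137016 mm^2
V = 115 kN = 115000.0 N
tau_max = 1.5 * V / A = 1.5 * 115000.0 / 137016
= 1.259 MPa

1.259 MPa


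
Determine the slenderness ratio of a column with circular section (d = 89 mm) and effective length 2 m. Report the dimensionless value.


Radius of gyration r = d / 4 = 89 / 4 = 22.25 mm
L_eff = 2000.0 mm
Slenderness ratio = L / r = 2000.0 / 22.25 = 89.89 (dimensionless)

89.89 (dimensionless)


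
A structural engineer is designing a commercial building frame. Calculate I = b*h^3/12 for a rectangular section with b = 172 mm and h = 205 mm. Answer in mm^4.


I = b * h^3 / 12
= 172 * 205^3 / 12
= 172 * 8615125 / 12
= 123483458.33 mm^4

123483458.33 mm^4


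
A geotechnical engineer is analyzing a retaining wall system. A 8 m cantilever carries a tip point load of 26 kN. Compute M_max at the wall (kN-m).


For a cantilever with a point load at the free end:
M_max = P * L = 26 * 8 = 208 kN-m

208 kN-m


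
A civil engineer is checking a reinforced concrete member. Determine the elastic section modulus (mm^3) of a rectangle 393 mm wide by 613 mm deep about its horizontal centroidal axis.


S = b * h^2 / 6
= 393 * 613^2 / 6
= 393 * 375769 / 6
= 24612869.5 mm^3

24612869.5 mm^3


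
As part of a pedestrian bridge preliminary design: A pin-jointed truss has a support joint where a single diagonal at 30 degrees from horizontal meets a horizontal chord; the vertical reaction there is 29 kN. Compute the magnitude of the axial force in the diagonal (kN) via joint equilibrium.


At the joint, only the diagonal has a vertical component, so vertical equilibrium gives:
F * sin(30) = 29
F = 29 / sin(30)
= 29 / 0.5
= 58.0 kN

58.0 kN


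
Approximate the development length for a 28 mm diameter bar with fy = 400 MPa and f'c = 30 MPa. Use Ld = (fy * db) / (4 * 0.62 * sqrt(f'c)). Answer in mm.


Ld = (fy * db) / (4 * 0.62 * sqrt(f'c))
= (400 * 28) / (4 * 0.62 * sqrt(30))
= 11200 / 13.5835
= 824.53 mm

824.53 mm


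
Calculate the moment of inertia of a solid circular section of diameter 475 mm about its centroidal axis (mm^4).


r = d / 2 = 475 / 2 = 237.5 mm
I = pi * r^4 / 4 = pi * 237.5^4 / 4
= 2498873878.23 mm^4

2498873878.23 mm^4


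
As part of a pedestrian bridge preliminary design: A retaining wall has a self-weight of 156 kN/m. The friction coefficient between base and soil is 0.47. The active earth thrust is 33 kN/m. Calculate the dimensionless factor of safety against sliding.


Resisting force = mu * W = 0.47 * 156 = 73.32 kN/m
FOS = Resisting / Driving = 73.32 / 33
= 2.2218 (dimensionless)

2.2218 (dimensionless)


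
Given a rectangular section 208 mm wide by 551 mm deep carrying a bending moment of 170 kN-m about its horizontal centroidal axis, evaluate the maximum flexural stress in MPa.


I = b * h^3 / 12 = 208 * 551^3 / 12 = 2899591950.67 mm^4
y = h / 2 = 551 / 2 = 275.5 mm
M = 170 kN-m = 170000000.0 N-mm
sigma = M * y / I = 170000000.0 * 275.5 / 2899591950.67
= 16.15 MPa

16.15 MPa


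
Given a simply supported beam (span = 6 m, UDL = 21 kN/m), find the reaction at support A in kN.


Total load = w * L = 21 * 6 = 126 kN
By symmetry, each reaction R = total / 2 = 126 / 2 = 63.0 kN

63.0 kN


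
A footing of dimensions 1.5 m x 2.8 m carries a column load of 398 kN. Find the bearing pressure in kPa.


A = 1.5 * 2.8 = 4.2 m^2
q = P / A = 398 / 4.2
= 94.7619 kPa

94.7619 kPa


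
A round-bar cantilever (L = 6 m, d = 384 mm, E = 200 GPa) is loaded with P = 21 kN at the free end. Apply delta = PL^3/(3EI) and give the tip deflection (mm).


I = pi * d^4 / 64 = pi * 384^4 / 64 = 1067320365.3 mm^4
L = 6000.0 mm, P = 21000.0 N, E = 200000.0 MPa
delta = P * L^3 / (3 * E * I)
= 21000.0 * 6000.0^3 / (3 * 200000.0 * 1067320365.3)
= 7.0832 mm

7.0832 mm


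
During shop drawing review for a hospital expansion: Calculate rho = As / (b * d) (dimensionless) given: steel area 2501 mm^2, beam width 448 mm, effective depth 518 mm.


rho = As / (b * d)
= 2501 / (448 * 518)
= 2501 / 232064
= 0.010777 (dimensionless)

0.010777 (dimensionless)


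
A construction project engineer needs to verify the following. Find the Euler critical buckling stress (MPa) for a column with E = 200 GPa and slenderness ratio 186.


sigma_cr = pi^2 * E / lambda^2
= 9.8696 * 200000.0 / 186^2
= 9.8696 * 200000.0 / 34596
= 57.0563 MPa

57.0563 MPa


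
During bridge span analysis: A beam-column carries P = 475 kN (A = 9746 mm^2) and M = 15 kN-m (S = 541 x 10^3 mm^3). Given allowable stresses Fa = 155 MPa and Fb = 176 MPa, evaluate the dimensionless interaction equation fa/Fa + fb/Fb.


f_a = P / A = 475000.0 / 9746 = 48.7379 MPa
f_b = M / S = 15000000.0 / 541000.0 = 27.7264 MPa
Ratio = f_a / Fa + f_b / Fb
= 48.7379 / 155 + 27.7264 / 176
= 0.472 (dimensionless)

0.472 (dimensionless)


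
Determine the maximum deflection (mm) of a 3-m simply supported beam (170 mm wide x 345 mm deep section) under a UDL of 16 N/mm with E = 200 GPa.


I = 170 * 345^3 / 12 = 581734687.5 mm^4
L = 3000.0 mm, w = 16 N/mm, E = 200000.0 MPa
delta = 5 * w * L^4 / (384 * E * I)
= 5 * 16 * 3000.0^4 / (384 * 200000.0 * 581734687.5)
= 0.145 mm

0.145 mm


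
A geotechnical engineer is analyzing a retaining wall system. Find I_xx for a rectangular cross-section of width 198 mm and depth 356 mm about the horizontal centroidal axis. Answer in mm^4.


I = b * h^3 / 12
= 198 * 356^3 / 12
= 198 * 45118016 / 12
= 744447264.0 mm^4

744447264.0 mm^4


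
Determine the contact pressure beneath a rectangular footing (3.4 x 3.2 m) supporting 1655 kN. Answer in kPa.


A = 3.4 * 3.2 = 10.88 m^2
q = P / A = 1655 / 10.88
= 152.114 kPa

152.114 kPa


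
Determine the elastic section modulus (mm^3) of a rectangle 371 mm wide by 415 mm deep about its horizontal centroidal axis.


S = b * h^2 / 6
= 371 * 415^2 / 6
= 371 * 172225 / 6
= 10649245.83 mm^3

10649245.83 mm^3


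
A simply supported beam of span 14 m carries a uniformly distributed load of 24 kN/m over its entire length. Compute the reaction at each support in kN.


Total load = w * L = 24 * 14 = 336 kN
By symmetry, each reaction R = total / 2 = 336 / 2 = 168.0 kN

168.0 kN


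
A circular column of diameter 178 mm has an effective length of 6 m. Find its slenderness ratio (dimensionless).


Radius of gyration r = d / 4 = 178 / 4 = 44.5 mm
L_eff = 6000.0 mm
Slenderness ratio = L / r = 6000.0 / 44.5 = 134.83 (dimensionless)

134.83 (dimensionless)


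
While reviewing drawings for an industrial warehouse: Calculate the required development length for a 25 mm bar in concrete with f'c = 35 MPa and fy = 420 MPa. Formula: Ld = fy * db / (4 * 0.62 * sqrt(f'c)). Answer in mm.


Ld = (fy * db) / (4 * 0.62 * sqrt(f'c))
= (420 * 25) / (4 * 0.62 * sqrt(35))
= 10500 / 14.6719
= 715.65 mm

715.65 mm


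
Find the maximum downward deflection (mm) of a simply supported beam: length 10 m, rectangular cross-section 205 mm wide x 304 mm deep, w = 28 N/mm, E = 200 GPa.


I = 205 * 304^3 / 12 = 479947093.33 mm^4
L = 10000.0 mm, w = 28 N/mm, E = 200000.0 MPa
delta = 5 * w * L^4 / (384 * E * I)
= 5 * 28 * 10000.0^4 / (384 * 200000.0 * 479947093.33)
= 37.9816 mm

37.9816 mm


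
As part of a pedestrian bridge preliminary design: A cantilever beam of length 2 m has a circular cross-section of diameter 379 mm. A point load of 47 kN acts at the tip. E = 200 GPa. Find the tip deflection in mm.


I = pi * d^4 / 64 = pi * 379^4 / 64 = 1012807103.26 mm^4
L = 2000.0 mm, P = 47000.0 N, E = 200000.0 MPa
delta = P * L^3 / (3 * E * I)
= 47000.0 * 2000.0^3 / (3 * 200000.0 * 1012807103.26)
= 0.6187 mm

0.6187 mm


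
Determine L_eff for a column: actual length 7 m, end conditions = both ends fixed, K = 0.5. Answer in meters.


L_eff = K * L
= 0.5 * 7
= 3.5 m

3.5 m


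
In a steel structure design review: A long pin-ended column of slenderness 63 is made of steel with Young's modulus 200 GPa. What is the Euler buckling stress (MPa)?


sigma_cr = pi^2 * E / lambda^2
= 9.8696 * 200000.0 / 63^2
= 9.8696 * 200000.0 / 3969
= 497.3346 MPa

497.3346 MPa


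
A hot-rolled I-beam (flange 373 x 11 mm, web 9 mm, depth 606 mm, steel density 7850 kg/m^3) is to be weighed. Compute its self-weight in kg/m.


A_flanges = 2 * 373 * 11 = 8206 mm^2
A_web = (606 - 2 * 11) * 9 = 5256 mm^2
A_total = 8206 + 5256 = 13462 mm^2 = 0.013462 m^2
Weight = rho * A = 7850 * 0.013462 = 105.6767 kg/m

105.6767 kg/m


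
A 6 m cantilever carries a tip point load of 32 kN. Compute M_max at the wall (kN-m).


For a cantilever with a point load at the free end:
M_max = P * L = 32 * 6 = 192 kN-m

192 kN-m


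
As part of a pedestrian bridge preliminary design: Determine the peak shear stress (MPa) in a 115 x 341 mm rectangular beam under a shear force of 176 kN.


A = b * h = 115 * 341 = 39215 mm^2
V = 176 kN = 176000.0 N
tau_max = 1.5 * V / A = 1.5 * 176000.0 / 39215
= 6.7321 MPa

6.7321 MPa


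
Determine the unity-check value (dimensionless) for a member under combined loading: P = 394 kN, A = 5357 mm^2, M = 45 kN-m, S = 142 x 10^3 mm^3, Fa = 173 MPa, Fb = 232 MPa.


f_a = P / A = 394000.0 / 5357 = 73.5486 MPa
f_b = M / S = 45000000.0 / 142000.0 = 316.9014 MPa
Ratio = f_a / Fa + f_b / Fb
= 73.5486 / 173 + 316.9014 / 232
= 1.7911 (dimensionless)

1.7911 (dimensionless)


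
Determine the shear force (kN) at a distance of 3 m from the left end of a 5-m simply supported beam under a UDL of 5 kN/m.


R_A = w * L / 2 = 5 * 5 / 2 = 12.5 kN
V(x) = R_A - w * x = 12.5 - 5 * 3
= -2.5 kN

-2.5 kN


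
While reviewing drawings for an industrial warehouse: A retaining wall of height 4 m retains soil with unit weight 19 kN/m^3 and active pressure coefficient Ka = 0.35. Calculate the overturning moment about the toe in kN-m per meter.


Pa = 0.5 * Ka * gamma * H^2
= 0.5 * 0.35 * 19 * 4^2
= 53.2 kN/m
Arm = H / 3 = 4 / 3 = 1.3333 m
Mo = Pa * arm = Pa * H / 3 = 53.2 * 4 / 3 = 70.9333 kN-m/m

70.9333 kN-m/m


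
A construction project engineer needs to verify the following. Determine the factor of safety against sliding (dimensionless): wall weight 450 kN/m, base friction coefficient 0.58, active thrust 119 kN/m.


Resisting force = mu * W = 0.58 * 450 = 261.0 kN/m
FOS = Resisting / Driving = 261.0 / 119
= 2.1933 (dimensionless)

2.1933 (dimensionless)


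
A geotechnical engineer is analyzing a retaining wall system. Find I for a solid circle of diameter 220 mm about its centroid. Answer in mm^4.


r = d / 2 = 220 / 2 = 110.0 mm
I = pi * r^4 / 4 = pi * 110.0^4 / 4
= 114990145.1 mm^4

114990145.1 mm^4


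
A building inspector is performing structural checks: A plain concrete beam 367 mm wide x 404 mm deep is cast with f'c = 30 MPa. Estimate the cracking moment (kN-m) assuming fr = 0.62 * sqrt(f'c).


fr = 0.62 * sqrt(30) = 0.62 * 5.4772 = 3.3959 MPa
I = 367 * 404^3 / 12 = 2016642490.67 mm^4
y_t = 202.0 mm
M_cr = fr * I / y_t = 3.3959 * 2016642490.67 / 202.0 N-mm
= 33.9024 kN-m

33.9024 kN-m


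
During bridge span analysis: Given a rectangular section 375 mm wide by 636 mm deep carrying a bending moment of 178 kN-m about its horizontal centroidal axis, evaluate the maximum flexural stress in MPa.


I = b * h^3 / 12 = 375 * 636^3 / 12 = 8039358000.0 mm^4
y = h / 2 = 636 / 2 = 318.0 mm
M = 178 kN-m = 178000000.0 N-mm
sigma = M * y / I = 178000000.0 * 318.0 / 8039358000.0
= 7.04 MPa

7.04 MPa


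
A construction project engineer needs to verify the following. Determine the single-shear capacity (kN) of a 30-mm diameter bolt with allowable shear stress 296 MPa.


A = pi * d^2 / 4 = pi * 30^2 / 4 = 706.8583 mm^2
V = f_v * A / 1000 = 296 * 706.8583 / 1000
= 209.2301 kN

209.2301 kN


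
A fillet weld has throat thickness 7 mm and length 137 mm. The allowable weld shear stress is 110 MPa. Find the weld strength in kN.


Strength = throat * length * allowable stress
= 7 * 137 * 110 N
= 105490 N
= 105.49 kN

105.49 kN


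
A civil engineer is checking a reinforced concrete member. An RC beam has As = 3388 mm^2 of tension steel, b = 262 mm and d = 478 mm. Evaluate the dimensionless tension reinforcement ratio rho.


rho = As / (b * d)
= 3388 / (262 * 478)
= 3388 / 125236
= 0.027053 (dimensionless)

0.027053 (dimensionless)


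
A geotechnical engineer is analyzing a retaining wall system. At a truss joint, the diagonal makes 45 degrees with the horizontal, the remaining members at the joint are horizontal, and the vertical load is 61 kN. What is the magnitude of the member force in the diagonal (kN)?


At the joint, only the diagonal has a vertical component, so vertical equilibrium gives:
F * sin(45) = 61
F = 61 / sin(45)
= 61 / 0.707107
= 86.27 kN

86.27 kN


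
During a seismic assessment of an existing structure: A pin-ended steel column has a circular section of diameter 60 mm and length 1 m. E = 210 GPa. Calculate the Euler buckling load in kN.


I = pi * d^4 / 64 = 636172.51 mm^4
L = 1000.0 mm
P_cr = pi^2 * E * I / L^2
= 9.8696 * 210000.0 * 636172.51 / 1000.0^2
= 1318541.92 N = 1318.5419 kN

1318.5419 kN


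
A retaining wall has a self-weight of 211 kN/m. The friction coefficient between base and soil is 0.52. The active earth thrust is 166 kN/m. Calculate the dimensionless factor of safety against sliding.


Resisting force = mu * W = 0.52 * 211 = 109.72 kN/m
FOS = Resisting / Driving = 109.72 / 166
= 0.661 (dimensionless)

0.661 (dimensionless)


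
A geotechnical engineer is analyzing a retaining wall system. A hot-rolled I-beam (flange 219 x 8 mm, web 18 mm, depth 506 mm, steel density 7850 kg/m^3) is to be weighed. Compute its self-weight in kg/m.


A_flanges = 2 * 219 * 8 = 3504 mm^2
A_web = (506 - 2 * 8) * 18 = 8820 mm^2
A_total = 3504 + 8820 = 12324 mm^2 = 0.012324 m^2
Weight = rho * A = 7850 * 0.012324 = 96.7434 kg/m

96.7434 kg/m


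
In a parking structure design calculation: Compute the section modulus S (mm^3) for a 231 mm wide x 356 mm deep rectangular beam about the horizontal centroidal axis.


S = b * h^2 / 6
= 231 * 356^2 / 6
= 231 * 126736 / 6
= 4879336.0 mm^3

4879336.0 mm^3


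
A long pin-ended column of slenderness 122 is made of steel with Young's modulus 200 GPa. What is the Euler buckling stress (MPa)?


sigma_cr = pi^2 * E / lambda^2
= 9.8696 * 200000.0 / 122^2
= 9.8696 * 200000.0 / 14884
= 132.6203 MPa

132.6203 MPa


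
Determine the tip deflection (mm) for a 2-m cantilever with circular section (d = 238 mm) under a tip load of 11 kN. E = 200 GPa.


I = pi * d^4 / 64 = pi * 238^4 / 64 = 157498973.25 mm^4
L = 2000.0 mm, P = 11000.0 N, E = 200000.0 MPa
delta = P * L^3 / (3 * E * I)
= 11000.0 * 2000.0^3 / (3 * 200000.0 * 157498973.25)
= 0.9312 mm

0.9312 mm


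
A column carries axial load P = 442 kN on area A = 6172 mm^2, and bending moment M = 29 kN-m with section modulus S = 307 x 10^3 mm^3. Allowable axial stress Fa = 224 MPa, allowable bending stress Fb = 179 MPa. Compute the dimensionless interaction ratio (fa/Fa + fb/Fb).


f_a = P / A = 442000.0 / 6172 = 71.6137 MPa
f_b = M / S = 29000000.0 / 307000.0 = 94.4625 MPa
Ratio = f_a / Fa + f_b / Fb
= 71.6137 / 224 + 94.4625 / 179
= 0.8474 (dimensionless)

0.8474 (dimensionless)


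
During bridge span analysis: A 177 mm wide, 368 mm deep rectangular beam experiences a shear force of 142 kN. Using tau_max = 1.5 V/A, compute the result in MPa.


A = b * h = 177 * 368 = 65136 mm^2
V = 142 kN = 142000.0 N
tau_max = 1.5 * V / A = 1.5 * 142000.0 / 65136
= 3.2701 MPa

3.2701 MPa


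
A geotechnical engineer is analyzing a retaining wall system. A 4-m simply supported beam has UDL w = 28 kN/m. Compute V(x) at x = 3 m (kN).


R_A = w * L / 2 = 28 * 4 / 2 = 56.0 kN
V(x) = R_A - w * x = 56.0 - 28 * 3
= -28.0 kN

-28.0 kN


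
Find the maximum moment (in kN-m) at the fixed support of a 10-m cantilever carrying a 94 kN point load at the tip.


For a cantilever with a point load at the free end:
M_max = P * L = 94 * 10 = 940 kN-m

940 kN-m


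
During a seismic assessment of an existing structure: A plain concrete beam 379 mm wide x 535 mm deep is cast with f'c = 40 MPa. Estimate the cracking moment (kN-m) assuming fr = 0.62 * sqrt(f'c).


fr = 0.62 * sqrt(40) = 0.62 * 6.3246 = 3.9212 MPa
I = 379 * 535^3 / 12 = 4836367677.08 mm^4
y_t = 267.5 mm
M_cr = fr * I / y_t = 3.9212 * 4836367677.08 / 267.5 N-mm
= 70.8953 kN-m

70.8953 kN-m


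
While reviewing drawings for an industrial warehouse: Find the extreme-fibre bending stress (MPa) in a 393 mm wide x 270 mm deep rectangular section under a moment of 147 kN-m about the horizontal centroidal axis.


I = b * h^3 / 12 = 393 * 270^3 / 12 = 644618250.0 mm^4
y = h / 2 = 270 / 2 = 135.0 mm
M = 147 kN-m = 147000000.0 N-mm
sigma = M * y / I = 147000000.0 * 135.0 / 644618250.0
= 30.79 MPa

30.79 MPa


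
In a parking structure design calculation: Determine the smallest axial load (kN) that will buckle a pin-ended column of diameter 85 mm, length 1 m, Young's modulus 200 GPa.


I = pi * d^4 / 64 = 2562392.19 mm^4
L = 1000.0 mm
P_cr = pi^2 * E * I / L^2
= 9.8696 * 200000.0 * 2562392.19 / 1000.0^2
= 5057959.44 N = 5057.9594 kN

5057.9594 kN


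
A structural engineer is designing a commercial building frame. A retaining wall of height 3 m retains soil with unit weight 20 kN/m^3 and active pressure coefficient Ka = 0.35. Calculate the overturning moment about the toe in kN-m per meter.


Pa = 0.5 * Ka * gamma * H^2
= 0.5 * 0.35 * 20 * 3^2
= 31.5 kN/m
Arm = H / 3 = 3 / 3 = 1.0 m
Mo = Pa * arm = Pa * H / 3 = 31.5 * 3 / 3 = 31.5 kN-m/m

31.5 kN-m/m


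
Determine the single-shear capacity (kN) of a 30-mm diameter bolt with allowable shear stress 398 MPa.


A = pi * d^2 / 4 = pi * 30^2 / 4 = 706.8583 mm^2
V = f_v * A / 1000 = 398 * 706.8583 / 1000
= 281.3296 kN

281.3296 kN


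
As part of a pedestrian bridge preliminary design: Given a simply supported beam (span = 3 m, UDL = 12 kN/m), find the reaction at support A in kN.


Total load = w * L = 12 * 3 = 36 kN
By symmetry, each reaction R = total / 2 = 36 / 2 = 18.0 kN

18.0 kN


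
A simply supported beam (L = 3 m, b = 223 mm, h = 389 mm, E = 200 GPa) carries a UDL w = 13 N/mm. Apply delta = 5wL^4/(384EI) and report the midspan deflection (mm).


I = 223 * 389^3 / 12 = 1093886898.92 mm^4
L = 3000.0 mm, w = 13 N/mm, E = 200000.0 MPa
delta = 5 * w * L^4 / (384 * E * I)
= 5 * 13 * 3000.0^4 / (384 * 200000.0 * 1093886898.92)
= 0.0627 mm

0.0627 mm


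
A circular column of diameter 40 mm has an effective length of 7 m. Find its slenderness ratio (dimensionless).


Radius of gyration r = d / 4 = 40 / 4 = 10.0 mm
L_eff = 7000.0 mm
Slenderness ratio = L / r = 7000.0 / 10.0 = 700.0 (dimensionless)

700.0 (dimensionless)


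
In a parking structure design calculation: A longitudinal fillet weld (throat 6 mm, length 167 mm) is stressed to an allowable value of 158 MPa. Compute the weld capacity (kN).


Strength = throat * length * allowable stress
= 6 * 167 * 158 N
= 158316 N
= 158.32 kN

158.32 kN


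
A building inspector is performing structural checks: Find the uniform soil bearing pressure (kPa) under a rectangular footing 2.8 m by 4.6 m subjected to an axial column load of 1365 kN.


A = 2.8 * 4.6 = 12.88 m^2
q = P / A = 1365 / 12.88
= 105.9783 kPa

105.9783 kPa


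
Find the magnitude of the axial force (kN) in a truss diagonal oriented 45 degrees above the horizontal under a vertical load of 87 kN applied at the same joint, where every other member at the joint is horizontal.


At the joint, only the diagonal has a vertical component, so vertical equilibrium gives:
F * sin(45) = 87
F = 87 / sin(45)
= 87 / 0.707107
= 123.04 kN

123.04 kN


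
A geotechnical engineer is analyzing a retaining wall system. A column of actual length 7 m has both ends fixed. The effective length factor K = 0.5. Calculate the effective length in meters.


L_eff = K * L
= 0.5 * 7
= 3.5 m

3.5 m


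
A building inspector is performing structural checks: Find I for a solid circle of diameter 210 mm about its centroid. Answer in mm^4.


r = d / 2 = 210 / 2 = 105.0 mm
I = pi * r^4 / 4 = pi * 105.0^4 / 4
= 95465637.63 mm^4

95465637.63 mm^4


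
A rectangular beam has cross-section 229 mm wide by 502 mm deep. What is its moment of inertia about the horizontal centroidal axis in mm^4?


I = b * h^3 / 12
= 229 * 502^3 / 12
= 229 * 126506008 / 12
= 2414156319.33 mm^4

2414156319.33 mm^4


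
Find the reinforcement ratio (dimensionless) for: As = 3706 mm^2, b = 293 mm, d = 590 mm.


rho = As / (b * d)
= 3706 / (293 * 590)
= 3706 / 172870
= 0.021438 (dimensionless)

0.021438 (dimensionless)


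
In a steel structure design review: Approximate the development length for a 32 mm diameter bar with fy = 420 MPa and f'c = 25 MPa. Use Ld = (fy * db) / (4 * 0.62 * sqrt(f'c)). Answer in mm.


Ld = (fy * db) / (4 * 0.62 * sqrt(f'c))
= (420 * 32) / (4 * 0.62 * sqrt(25))
= 13440 / 12.4
= 1083.87 mm

1083.87 mm


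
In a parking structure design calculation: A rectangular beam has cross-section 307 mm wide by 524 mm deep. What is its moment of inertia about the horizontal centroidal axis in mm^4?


I = b * h^3 / 12
= 307 * 524^3 / 12
= 307 * 143877824 / 12
= 3680874330.67 mm^4

3680874330.67 mm^4


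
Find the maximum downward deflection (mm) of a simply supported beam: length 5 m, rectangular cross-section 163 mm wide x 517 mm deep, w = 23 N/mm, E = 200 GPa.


I = 163 * 517^3 / 12 = 1877059276.58 mm^4
L = 5000.0 mm, w = 23 N/mm, E = 200000.0 MPa
delta = 5 * w * L^4 / (384 * E * I)
= 5 * 23 * 5000.0^4 / (384 * 200000.0 * 1877059276.58)
= 0.4986 mm

0.4986 mm


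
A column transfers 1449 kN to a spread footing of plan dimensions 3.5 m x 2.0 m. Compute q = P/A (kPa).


A = 3.5 * 2.0 = 7.0 m^2
q = P / A = 1449 / 7.0
= 207.0 kPa

207.0 kPa


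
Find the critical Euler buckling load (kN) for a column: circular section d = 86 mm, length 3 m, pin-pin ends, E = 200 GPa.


I = pi * d^4 / 64 = 2685120.03 mm^4
L = 3000.0 mm
P_cr = pi^2 * E * I / L^2
= 9.8696 * 200000.0 * 2685120.03 / 3000.0^2
= 588912.72 N = 588.9127 kN

588.9127 kN


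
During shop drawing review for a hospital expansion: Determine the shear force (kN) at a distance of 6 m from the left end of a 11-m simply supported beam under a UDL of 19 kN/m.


R_A = w * L / 2 = 19 * 11 / 2 = 104.5 kN
V(x) = R_A - w * x = 104.5 - 19 * 6
= -9.5 kN

-9.5 kN


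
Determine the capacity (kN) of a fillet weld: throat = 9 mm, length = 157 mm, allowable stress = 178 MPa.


Strength = throat * length * allowable stress
= 9 * 157 * 178 N
= 251514 N
= 251.51 kN

251.51 kN


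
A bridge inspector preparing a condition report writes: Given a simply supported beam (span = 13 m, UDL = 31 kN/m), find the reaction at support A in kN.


Total load = w * L = 31 * 13 = 403 kN
By symmetry, each reaction R = total / 2 = 403 / 2 = 201.5 kN

201.5 kN


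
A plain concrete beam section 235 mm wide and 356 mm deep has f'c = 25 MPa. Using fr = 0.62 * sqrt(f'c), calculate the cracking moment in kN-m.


fr = 0.62 * sqrt(25) = 0.62 * 5.0 = 3.1 MPa
I = 235 * 356^3 / 12 = 883561146.67 mm^4
y_t = 178.0 mm
M_cr = fr * I / y_t = 3.1 * 883561146.67 / 178.0 N-mm
= 15.3879 kN-m

15.3879 kN-m


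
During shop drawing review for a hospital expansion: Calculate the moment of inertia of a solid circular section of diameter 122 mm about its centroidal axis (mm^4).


r = d / 2 = 122 / 2 = 61.0 mm
I = pi * r^4 / 4 = pi * 61.0^4 / 4
= 10874498.09 mm^4

10874498.09 mm^4


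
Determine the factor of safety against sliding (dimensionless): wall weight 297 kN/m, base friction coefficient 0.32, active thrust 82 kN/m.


Resisting force = mu * W = 0.32 * 297 = 95.04 kN/m
FOS = Resisting / Driving = 95.04 / 82
= 1.159 (dimensionless)

1.159 (dimensionless)


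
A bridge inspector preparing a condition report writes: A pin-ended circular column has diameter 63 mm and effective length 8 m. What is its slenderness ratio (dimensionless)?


Radius of gyration r = d / 4 = 63 / 4 = 15.75 mm
L_eff = 8000.0 mm
Slenderness ratio = L / r = 8000.0 / 15.75 = 507.94 (dimensionless)

507.94 (dimensionless)


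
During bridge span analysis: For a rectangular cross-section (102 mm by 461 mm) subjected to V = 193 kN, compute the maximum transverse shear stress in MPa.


A = b * h = 102 * 461 = 47022 mm^2
V = 193 kN = 193000.0 N
tau_max = 1.5 * V / A = 1.5 * 193000.0 / 47022
= 6.1567 MPa

6.1567 MPa


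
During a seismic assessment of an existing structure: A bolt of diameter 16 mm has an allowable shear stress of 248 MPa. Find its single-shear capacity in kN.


A = pi * d^2 / 4 = pi * 16^2 / 4 = 201.0619 mm^2
V = f_v * A / 1000 = 248 * 201.0619 / 1000
= 49.8634 kN

49.8634 kN


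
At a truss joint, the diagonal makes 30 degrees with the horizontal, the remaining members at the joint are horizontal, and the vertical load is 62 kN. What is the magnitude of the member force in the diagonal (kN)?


At the joint, only the diagonal has a vertical component, so vertical equilibrium gives:
F * sin(30) = 62
F = 62 / sin(30)
= 62 / 0.5
= 124.0 kN

124.0 kN


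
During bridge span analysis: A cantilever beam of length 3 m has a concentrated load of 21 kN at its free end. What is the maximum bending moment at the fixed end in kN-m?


For a cantilever with a point load at the free end:
M_max = P * L = 21 * 3 = 63 kN-m

63 kN-m


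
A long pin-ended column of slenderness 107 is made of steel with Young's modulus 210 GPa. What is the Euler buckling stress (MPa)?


sigma_cr = pi^2 * E / lambda^2
= 9.8696 * 210000.0 / 107^2
= 9.8696 * 210000.0 / 11449
= 181.0304 MPa

181.0304 MPa


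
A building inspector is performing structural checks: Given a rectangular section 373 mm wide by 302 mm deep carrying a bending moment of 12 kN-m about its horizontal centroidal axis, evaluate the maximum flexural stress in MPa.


I = b * h^3 / 12 = 373 * 302^3 / 12 = 856147148.67 mm^4
y = h / 2 = 302 / 2 = 151.0 mm
M = 12 kN-m = 12000000.0 N-mm
sigma = M * y / I = 12000000.0 * 151.0 / 856147148.67
= 2.12 MPa

2.12 MPa


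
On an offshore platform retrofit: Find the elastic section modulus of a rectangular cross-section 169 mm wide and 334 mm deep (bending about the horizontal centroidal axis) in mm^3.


S = b * h^2 / 6
= 169 * 334^2 / 6
= 169 * 111556 / 6
= 3142160.67 mm^3

3142160.67 mm^3


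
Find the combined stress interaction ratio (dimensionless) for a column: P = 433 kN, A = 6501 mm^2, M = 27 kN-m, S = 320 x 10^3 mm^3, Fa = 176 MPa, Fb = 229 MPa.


f_a = P / A = 433000.0 / 6501 = 66.6051 MPa
f_b = M / S = 27000000.0 / 320000.0 = 84.375 MPa
Ratio = f_a / Fa + f_b / Fb
= 66.6051 / 176 + 84.375 / 229
= 0.7469 (dimensionless)

0.7469 (dimensionless)


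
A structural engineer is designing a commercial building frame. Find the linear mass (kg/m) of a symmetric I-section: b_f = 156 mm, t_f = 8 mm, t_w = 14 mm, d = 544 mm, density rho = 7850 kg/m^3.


A_flanges = 2 * 156 * 8 = 2496 mm^2
A_web = (544 - 2 * 8) * 14 = 7392 mm^2
A_total = 2496 + 7392 = 9888 mm^2 = 0.009888 m^2
Weight = rho * A = 7850 * 0.009888 = 77.6208 kg/m

77.6208 kg/m


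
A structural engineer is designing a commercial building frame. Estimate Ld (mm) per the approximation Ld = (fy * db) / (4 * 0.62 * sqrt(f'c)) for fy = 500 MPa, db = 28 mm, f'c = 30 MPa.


Ld = (fy * db) / (4 * 0.62 * sqrt(f'c))
= (500 * 28) / (4 * 0.62 * sqrt(30))
= 14000 / 13.5835
= 1030.66 mm

1030.66 mm


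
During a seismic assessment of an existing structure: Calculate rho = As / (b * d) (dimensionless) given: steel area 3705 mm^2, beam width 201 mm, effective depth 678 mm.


rho = As / (b * d)
= 3705 / (201 * 678)
= 3705 / 136278
= 0.027187 (dimensionless)

0.027187 (dimensionless)


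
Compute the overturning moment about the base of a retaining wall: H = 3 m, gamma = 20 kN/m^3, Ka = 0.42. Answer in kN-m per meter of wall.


Pa = 0.5 * Ka * gamma * H^2
= 0.5 * 0.42 * 20 * 3^2
= 37.8 kN/m
Arm = H / 3 = 3 / 3 = 1.0 m
Mo = Pa * arm = Pa * H / 3 = 37.8 * 3 / 3 = 37.8 kN-m/m

37.8 kN-m/m


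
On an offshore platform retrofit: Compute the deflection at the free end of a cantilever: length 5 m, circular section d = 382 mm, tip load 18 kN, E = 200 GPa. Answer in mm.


I = pi * d^4 / 64 = pi * 382^4 / 64 = 1045257639.46 mm^4
L = 5000.0 mm, P = 18000.0 N, E = 200000.0 MPa
delta = P * L^3 / (3 * E * I)
= 18000.0 * 5000.0^3 / (3 * 200000.0 * 1045257639.46)
= 3.5876 mm

3.5876 mm


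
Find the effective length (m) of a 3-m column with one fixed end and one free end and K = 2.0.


L_eff = K * L
= 2.0 * 3
= 6.0 m

6.0 m


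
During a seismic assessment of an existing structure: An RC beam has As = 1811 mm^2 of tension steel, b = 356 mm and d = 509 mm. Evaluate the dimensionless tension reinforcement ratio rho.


rho = As / (b * d)
= 1811 / (356 * 509)
= 1811 / 181204
= 0.009994 (dimensionless)

0.009994 (dimensionless)


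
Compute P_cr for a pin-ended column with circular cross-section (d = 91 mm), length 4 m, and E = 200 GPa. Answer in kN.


I = pi * d^4 / 64 = 3366165.53 mm^4
L = 4000.0 mm
P_cr = pi^2 * E * I / L^2
= 9.8696 * 200000.0 * 3366165.53 / 4000.0^2
= 415284.03 N = 415.284 kN

415.284 kN


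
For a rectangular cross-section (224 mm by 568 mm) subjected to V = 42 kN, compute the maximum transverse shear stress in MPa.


A = b * h = 224 * 568 = 127232 mm^2
V = 42 kN = 42000.0 N
tau_max = 1.5 * V / A = 1.5 * 42000.0 / 127232
= 0.4952 MPa

0.4952 MPa


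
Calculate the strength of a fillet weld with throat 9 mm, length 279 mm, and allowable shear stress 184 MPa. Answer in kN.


Strength = throat * length * allowable stress
= 9 * 279 * 184 N
= 462024 N
= 462.02 kN

462.02 kN


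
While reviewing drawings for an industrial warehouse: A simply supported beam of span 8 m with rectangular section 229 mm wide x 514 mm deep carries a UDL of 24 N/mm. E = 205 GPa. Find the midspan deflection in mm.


I = 229 * 514^3 / 12 = 2591454531.33 mm^4
L = 8000.0 mm, w = 24 N/mm, E = 205000.0 MPa
delta = 5 * w * L^4 / (384 * E * I)
= 5 * 24 * 8000.0^4 / (384 * 205000.0 * 2591454531.33)
= 2.4094 mm

2.4094 mm


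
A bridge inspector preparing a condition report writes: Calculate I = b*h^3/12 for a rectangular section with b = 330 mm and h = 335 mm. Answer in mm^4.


I = b * h^3 / 12
= 330 * 335^3 / 12
= 330 * 37595375 / 12
= 1033872812.5 mm^4

1033872812.5 mm^4


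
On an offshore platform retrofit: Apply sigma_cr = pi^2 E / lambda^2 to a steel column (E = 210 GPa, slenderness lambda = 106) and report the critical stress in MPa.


sigma_cr = pi^2 * E / lambda^2
= 9.8696 * 210000.0 / 106^2
= 9.8696 * 210000.0 / 11236
= 184.4622 MPa

184.4622 MPa


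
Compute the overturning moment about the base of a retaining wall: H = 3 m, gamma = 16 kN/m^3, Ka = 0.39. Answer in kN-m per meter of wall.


Pa = 0.5 * Ka * gamma * H^2
= 0.5 * 0.39 * 16 * 3^2
= 28.08 kN/m
Arm = H / 3 = 3 / 3 = 1.0 m
Mo = Pa * arm = Pa * H / 3 = 28.08 * 3 / 3 = 28.08 kN-m/m

28.08 kN-m/m


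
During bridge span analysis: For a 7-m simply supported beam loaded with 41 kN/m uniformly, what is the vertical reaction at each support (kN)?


Total load = w * L = 41 * 7 = 287 kN
By symmetry, each reaction R = total / 2 = 287 / 2 = 143.5 kN

143.5 kN


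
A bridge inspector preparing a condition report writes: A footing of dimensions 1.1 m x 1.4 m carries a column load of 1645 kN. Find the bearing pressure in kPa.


A = 1.1 * 1.4 = 1.54 m^2
q = P / A = 1645 / 1.54
= 1068.1818 kPa

1068.1818 kPa


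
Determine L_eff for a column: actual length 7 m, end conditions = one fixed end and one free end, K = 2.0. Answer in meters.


L_eff = K * L
= 2.0 * 7
= 14.0 m

14.0 m


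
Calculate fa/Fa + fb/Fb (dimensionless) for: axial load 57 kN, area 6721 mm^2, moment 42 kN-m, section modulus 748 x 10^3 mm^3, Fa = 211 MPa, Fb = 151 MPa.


f_a = P / A = 57000.0 / 6721 = 8.4809 MPa
f_b = M / S = 42000000.0 / 748000.0 = 56.1497 MPa
Ratio = f_a / Fa + f_b / Fb
= 8.4809 / 211 + 56.1497 / 151
= 0.412 (dimensionless)

0.412 (dimensionless)


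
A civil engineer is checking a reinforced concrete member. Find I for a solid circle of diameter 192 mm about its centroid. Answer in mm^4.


r = d / 2 = 192 / 2 = 96.0 mm
I = pi * r^4 / 4 = pi * 96.0^4 / 4
= 66707522.83 mm^4

66707522.83 mm^4


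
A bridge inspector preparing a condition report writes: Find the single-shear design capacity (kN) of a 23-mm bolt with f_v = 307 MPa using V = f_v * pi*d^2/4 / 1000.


A = pi * d^2 / 4 = pi * 23^2 / 4 = 415.4756 mm^2
V = f_v * A / 1000 = 307 * 415.4756 / 1000
= 127.551 kN

127.551 kN


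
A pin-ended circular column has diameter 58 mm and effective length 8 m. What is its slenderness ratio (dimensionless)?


Radius of gyration r = d / 4 = 58 / 4 = 14.5 mm
L_eff = 8000.0 mm
Slenderness ratio = L / r = 8000.0 / 14.5 = 551.72 (dimensionless)

551.72 (dimensionless)


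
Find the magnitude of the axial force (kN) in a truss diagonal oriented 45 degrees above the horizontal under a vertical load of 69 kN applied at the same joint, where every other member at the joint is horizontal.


At the joint, only the diagonal has a vertical component, so vertical equilibrium gives:
F * sin(45) = 69
F = 69 / sin(45)
= 69 / 0.707107
= 97.58 kN

97.58 kN


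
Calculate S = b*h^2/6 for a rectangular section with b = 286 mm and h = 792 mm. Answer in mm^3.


S = b * h^2 / 6
= 286 * 792^2 / 6
= 286 * 627264 / 6
= 29899584.0 mm^3

29899584.0 mm^3


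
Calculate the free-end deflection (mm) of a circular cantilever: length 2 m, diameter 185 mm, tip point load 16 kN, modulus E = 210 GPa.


I = pi * d^4 / 64 = pi * 185^4 / 64 = 57498539.35 mm^4
L = 2000.0 mm, P = 16000.0 N, E = 210000.0 MPa
delta = P * L^3 / (3 * E * I)
= 16000.0 * 2000.0^3 / (3 * 210000.0 * 57498539.35)
= 3.5336 mm

3.5336 mm


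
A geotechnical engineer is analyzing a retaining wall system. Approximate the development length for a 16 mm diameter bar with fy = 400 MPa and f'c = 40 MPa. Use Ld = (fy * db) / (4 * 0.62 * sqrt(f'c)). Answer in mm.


Ld = (fy * db) / (4 * 0.62 * sqrt(f'c))
= (400 * 16) / (4 * 0.62 * sqrt(40))
= 6400 / 15.6849
= 408.04 mm

408.04 mm


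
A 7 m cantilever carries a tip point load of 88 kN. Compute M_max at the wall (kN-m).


For a cantilever with a point load at the free end:
M_max = P * L = 88 * 7 = 616 kN-m

616 kN-m


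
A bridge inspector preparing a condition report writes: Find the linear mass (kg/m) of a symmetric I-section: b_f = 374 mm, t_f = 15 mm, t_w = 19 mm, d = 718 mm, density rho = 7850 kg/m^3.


A_flanges = 2 * 374 * 15 = 11220 mm^2
A_web = (718 - 2 * 15) * 19 = 13072 mm^2
A_total = 11220 + 13072 = 24292 mm^2 = 0.024292 m^2
Weight = rho * A = 7850 * 0.024292 = 190.6922 kg/m

190.6922 kg/m


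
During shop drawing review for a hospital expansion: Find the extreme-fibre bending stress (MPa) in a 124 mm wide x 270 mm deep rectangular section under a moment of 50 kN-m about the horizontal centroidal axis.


I = b * h^3 / 12 = 124 * 270^3 / 12 = 203391000.0 mm^4
y = h / 2 = 270 / 2 = 135.0 mm
M = 50 kN-m = 50000000.0 N-mm
sigma = M * y / I = 50000000.0 * 135.0 / 203391000.0
= 33.19 MPa

33.19 MPa


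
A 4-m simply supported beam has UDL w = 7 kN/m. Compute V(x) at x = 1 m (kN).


R_A = w * L / 2 = 7 * 4 / 2 = 14.0 kN
V(x) = R_A - w * x = 14.0 - 7 * 1
= 7.0 kN

7.0 kN


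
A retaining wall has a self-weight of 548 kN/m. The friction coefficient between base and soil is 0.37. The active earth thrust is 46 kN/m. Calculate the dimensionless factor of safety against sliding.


Resisting force = mu * W = 0.37 * 548 = 202.76 kN/m
FOS = Resisting / Driving = 202.76 / 46
= 4.4078 (dimensionless)

4.4078 (dimensionless)


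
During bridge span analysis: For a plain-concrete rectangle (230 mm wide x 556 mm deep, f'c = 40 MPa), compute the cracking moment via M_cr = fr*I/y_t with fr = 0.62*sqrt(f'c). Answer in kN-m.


fr = 0.62 * sqrt(40) = 0.62 * 6.3246 = 3.9212 MPa
I = 230 * 556^3 / 12 = 3294359306.67 mm^4
y_t = 278.0 mm
M_cr = fr * I / y_t = 3.9212 * 3294359306.67 / 278.0 N-mm
= 46.4673 kN-m

46.4673 kN-m
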